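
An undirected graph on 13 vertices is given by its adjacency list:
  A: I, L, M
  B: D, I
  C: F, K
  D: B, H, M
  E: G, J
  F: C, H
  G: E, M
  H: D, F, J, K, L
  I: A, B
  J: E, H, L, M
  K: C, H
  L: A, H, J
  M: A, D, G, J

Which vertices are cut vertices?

H

Removing H increases the component count from 1 to 2, so H is a cut vertex.
By contrast removing B leaves 1 component; it is not a cut vertex. No other vertex is a cut vertex either.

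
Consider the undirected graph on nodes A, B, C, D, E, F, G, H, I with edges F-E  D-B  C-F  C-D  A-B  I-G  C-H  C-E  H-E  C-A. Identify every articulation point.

C

Removing C increases the component count from 2 to 3, so C is a cut vertex.
By contrast removing G leaves 2 components; it is not a cut vertex. No other vertex is a cut vertex either.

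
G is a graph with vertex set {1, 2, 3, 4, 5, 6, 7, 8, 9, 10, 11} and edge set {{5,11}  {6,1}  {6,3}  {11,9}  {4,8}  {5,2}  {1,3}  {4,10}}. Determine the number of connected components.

7 is isolated — a component by itself.
Starting from 1 we can reach 1, 3, 6. That is one component of size 3.
Starting from 4 we can reach 4, 8, 10. That is one component of size 3.
Starting from 2 we can reach 2, 5, 9, 11. That is one component of size 4.
Total: 4 components.

4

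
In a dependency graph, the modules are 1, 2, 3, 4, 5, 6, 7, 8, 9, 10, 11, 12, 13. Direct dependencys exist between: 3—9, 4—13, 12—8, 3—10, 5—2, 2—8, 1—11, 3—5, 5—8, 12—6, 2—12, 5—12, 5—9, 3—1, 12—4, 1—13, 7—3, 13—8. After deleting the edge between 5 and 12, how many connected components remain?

5 and 12 are still connected via 5-2-12, so the component count stays at 1.

1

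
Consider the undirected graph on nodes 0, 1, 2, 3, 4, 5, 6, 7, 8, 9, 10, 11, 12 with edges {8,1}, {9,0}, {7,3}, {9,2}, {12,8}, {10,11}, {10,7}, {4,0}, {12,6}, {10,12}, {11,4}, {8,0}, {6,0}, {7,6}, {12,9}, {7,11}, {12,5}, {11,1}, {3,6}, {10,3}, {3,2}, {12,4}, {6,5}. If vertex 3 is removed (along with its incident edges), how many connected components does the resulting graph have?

1

With 3 gone, the remaining components are: {0, 1, 2, 4, 5, 6, 7, 8, 9, 10, 11, 12}.
That is 1 component.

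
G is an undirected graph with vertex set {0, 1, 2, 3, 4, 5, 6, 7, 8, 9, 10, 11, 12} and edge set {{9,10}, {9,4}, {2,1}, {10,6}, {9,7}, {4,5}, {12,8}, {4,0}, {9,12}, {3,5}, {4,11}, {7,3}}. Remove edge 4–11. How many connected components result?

3

Before removal there are 2 components.
4–11 is a bridge — removing it separates 4's side from 11's side.
After removal: 3 components.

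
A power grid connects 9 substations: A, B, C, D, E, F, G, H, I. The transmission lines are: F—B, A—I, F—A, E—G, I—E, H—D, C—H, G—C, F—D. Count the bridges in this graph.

1

The edges on the cycle F-A-I-E-G-C-H-D-F are not bridges since each lies on that cycle.
But removing F—B disconnects F from B — this is a bridge.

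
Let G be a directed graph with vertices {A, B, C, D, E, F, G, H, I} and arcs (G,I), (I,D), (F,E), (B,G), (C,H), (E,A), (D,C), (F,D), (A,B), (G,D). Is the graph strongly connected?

There is no directed path from H to I, so the graph is not strongly connected.

No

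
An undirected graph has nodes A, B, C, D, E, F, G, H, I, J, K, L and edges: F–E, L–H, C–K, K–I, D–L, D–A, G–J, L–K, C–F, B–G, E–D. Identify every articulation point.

Removing D increases the component count from 2 to 3, so D is a cut vertex.
Removing G increases the component count from 2 to 3, so G is a cut vertex.
Removing K increases the component count from 2 to 3, so K is a cut vertex.
Likewise L is a cut vertex.
By contrast removing A leaves 2 components; it is not a cut vertex. No other vertex is a cut vertex either.

D, G, K, L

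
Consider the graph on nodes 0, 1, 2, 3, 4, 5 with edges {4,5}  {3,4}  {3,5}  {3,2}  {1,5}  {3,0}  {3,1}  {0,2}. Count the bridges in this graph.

0

The edges on the cycle 3-0-2-3 are not bridges since each lies on that cycle.
Every edge lies on some cycle, so there are no bridges.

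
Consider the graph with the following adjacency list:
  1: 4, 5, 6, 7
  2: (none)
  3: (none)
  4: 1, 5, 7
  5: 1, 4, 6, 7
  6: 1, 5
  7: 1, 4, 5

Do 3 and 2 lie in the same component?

No

The component containing 3 is {3}, and 2 is not in it.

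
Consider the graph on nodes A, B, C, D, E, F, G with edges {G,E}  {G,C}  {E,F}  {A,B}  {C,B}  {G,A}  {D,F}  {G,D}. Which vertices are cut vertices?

G

Removing G increases the component count from 1 to 2, so G is a cut vertex.
By contrast removing E leaves 1 component; it is not a cut vertex. No other vertex is a cut vertex either.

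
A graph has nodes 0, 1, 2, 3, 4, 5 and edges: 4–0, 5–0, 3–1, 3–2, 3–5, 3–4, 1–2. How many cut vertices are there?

Removing 3 increases the component count from 1 to 2, so 3 is a cut vertex.
By contrast removing 4 leaves 1 component; it is not a cut vertex. No other vertex is a cut vertex either.

1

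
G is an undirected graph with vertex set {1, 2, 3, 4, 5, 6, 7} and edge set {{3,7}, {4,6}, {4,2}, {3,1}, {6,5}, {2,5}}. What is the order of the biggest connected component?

Starting from 1 we can reach 1, 3, 7. That is one component of size 3.
Starting from 2 we can reach 2, 4, 5, 6. That is one component of size 4.
The largest has 4 vertices.

4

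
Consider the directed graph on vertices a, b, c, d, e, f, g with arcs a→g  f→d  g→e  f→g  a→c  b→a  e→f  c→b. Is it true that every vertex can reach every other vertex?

There is no directed path from d to a, so the graph is not strongly connected.

No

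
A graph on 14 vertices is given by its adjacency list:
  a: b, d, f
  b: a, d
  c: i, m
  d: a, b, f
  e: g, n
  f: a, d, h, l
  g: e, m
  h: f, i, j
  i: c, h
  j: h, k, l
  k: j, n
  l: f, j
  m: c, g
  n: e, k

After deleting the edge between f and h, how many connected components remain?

1

f and h are still connected via f-l-j-h, so the component count stays at 1.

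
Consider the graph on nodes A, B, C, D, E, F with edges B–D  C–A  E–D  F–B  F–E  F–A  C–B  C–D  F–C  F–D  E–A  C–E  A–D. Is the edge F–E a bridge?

No

After removing F–E, the path F-C-E still connects them, so the edge is not a bridge.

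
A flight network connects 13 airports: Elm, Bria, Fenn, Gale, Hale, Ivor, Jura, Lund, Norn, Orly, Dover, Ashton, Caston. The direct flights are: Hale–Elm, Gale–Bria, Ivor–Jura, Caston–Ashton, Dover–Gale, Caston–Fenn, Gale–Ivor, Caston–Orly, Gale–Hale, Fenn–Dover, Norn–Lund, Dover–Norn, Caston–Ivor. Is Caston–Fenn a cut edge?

After removing Caston–Fenn, the path Caston-Ivor-Gale-Dover-Fenn still connects them, so the edge is not a bridge.

No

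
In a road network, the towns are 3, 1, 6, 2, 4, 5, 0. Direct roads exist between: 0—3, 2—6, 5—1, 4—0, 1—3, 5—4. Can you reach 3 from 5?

Yes

From 5 we can reach 0, 1, 3, 4, 5, which includes 3.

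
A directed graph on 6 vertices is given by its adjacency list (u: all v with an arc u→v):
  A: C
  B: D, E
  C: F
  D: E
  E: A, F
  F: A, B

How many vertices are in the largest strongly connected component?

6

{A, B, C, D, E, F} are all mutually reachable — one SCC of size 6.
The largest has 6 vertices.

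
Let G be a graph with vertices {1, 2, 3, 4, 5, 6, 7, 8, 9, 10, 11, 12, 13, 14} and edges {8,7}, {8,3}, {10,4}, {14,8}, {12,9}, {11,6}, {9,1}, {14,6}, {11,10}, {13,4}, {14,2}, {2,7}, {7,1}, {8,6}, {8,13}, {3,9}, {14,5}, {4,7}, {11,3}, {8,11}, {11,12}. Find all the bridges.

14-5

The edges on the cycle 8-11-3-8 are not bridges since each lies on that cycle.
But removing 14—5 disconnects 14 from 5 — this is a bridge.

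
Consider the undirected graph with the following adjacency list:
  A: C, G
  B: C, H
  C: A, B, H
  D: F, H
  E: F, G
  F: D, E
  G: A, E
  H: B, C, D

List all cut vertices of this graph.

none

Removing C, for instance, still leaves 1 component. No single vertex removal increases the component count — the graph has no articulation points.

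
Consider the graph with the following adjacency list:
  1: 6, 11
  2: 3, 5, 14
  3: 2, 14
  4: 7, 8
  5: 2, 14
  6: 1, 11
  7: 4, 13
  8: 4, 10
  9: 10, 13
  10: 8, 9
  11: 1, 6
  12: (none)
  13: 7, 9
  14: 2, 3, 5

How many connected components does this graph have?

4

12 is isolated — a component by itself.
Starting from 1 we can reach 1, 6, 11. That is one component of size 3.
Starting from 2 we can reach 2, 3, 5, 14. That is one component of size 4.
Starting from 4 we can reach 4, 7, 8, 9, 10, 13. That is one component of size 6.
Total: 4 components.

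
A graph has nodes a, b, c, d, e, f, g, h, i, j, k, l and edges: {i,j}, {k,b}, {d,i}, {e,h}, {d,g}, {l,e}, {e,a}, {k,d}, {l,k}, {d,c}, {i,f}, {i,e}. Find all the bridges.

a-e, b-k, c-d, d-g, e-h, f-i, i-j

The edges on the cycle l-k-d-i-e-l are not bridges since each lies on that cycle.
But removing e–h disconnects e from h; removing k–b disconnects k from b; removing f–i disconnects f from i; removing i–j disconnects i from j — these are bridges.
In total 7 edges are bridges.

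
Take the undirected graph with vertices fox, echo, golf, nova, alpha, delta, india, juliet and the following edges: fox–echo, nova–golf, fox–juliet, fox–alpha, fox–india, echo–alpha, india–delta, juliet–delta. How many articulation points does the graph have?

1

Removing fox increases the component count from 2 to 3, so fox is a cut vertex.
By contrast removing juliet leaves 2 components; it is not a cut vertex. No other vertex is a cut vertex either.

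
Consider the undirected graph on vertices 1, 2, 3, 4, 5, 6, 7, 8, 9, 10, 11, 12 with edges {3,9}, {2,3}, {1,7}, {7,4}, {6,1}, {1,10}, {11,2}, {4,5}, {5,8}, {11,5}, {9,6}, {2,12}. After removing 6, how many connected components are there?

1

With 6 gone, the remaining components are: {1, 2, 3, 4, 5, 7, 8, 9, 10, 11, 12}.
That is 1 component.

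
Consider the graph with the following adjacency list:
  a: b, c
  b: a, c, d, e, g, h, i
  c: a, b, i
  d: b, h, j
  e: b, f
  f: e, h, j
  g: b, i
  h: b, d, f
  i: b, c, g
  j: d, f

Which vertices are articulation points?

Removing b increases the component count from 1 to 2, so b is a cut vertex.
By contrast removing c leaves 1 component; it is not a cut vertex. No other vertex is a cut vertex either.

b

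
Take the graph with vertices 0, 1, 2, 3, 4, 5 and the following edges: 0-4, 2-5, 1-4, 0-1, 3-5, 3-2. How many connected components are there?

Starting from 0 we can reach 0, 1, 4. That is one component of size 3.
Starting from 2 we can reach 2, 3, 5. That is one component of size 3.
Total: 2 components.

2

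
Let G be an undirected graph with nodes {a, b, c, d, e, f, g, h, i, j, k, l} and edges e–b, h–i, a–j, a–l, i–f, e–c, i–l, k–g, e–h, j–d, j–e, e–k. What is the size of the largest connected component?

Starting from a we can reach a, b, c, d, e, f, g, h, i, j, k, l. That is one component of size 12.
The largest has 12 vertices.

12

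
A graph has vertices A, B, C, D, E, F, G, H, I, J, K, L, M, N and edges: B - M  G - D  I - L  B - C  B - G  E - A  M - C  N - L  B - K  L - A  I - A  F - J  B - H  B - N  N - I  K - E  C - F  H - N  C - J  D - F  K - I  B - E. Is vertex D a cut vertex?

No

Deleting D leaves 1 component (was 1) (its neighbors F, G remain connected to each other), so D is not a cut vertex.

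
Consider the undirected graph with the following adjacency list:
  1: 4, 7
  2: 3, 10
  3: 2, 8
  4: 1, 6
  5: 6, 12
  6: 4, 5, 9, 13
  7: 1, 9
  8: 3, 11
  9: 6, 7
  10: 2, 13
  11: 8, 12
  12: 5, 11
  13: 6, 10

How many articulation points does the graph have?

1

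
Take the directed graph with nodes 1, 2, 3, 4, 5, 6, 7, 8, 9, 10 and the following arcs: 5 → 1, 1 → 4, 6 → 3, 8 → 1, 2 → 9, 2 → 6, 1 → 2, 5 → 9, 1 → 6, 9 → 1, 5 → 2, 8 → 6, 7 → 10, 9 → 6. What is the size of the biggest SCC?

{1, 2, 9} are all mutually reachable — one SCC of size 3.
{6} is an SCC by itself.
{10} is an SCC by itself.
{7} is an SCC by itself.
{5} is an SCC by itself.
(and 3 more singleton SCCs)
The largest has 3 vertices.

3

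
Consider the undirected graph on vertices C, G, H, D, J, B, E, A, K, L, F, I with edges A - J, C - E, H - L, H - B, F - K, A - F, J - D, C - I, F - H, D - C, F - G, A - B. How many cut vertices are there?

Removing A increases the component count from 1 to 2, so A is a cut vertex.
Removing C increases the component count from 1 to 3, so C is a cut vertex.
Removing D increases the component count from 1 to 2, so D is a cut vertex.
Likewise F, H, J are cut vertices.
By contrast removing I leaves 1 component; it is not a cut vertex. No other vertex is a cut vertex either.

6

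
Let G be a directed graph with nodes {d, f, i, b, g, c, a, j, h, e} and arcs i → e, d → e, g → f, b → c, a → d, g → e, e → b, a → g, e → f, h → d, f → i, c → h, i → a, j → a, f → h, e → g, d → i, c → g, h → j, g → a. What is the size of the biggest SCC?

10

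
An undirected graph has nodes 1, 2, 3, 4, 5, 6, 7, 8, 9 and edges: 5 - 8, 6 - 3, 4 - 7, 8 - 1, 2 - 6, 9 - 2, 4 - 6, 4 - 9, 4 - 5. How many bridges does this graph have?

5

The edges on the cycle 4-9-2-6-4 are not bridges since each lies on that cycle.
But removing 4 - 5 disconnects 4 from 5; removing 5 - 8 disconnects 5 from 8; removing 4 - 7 disconnects 4 from 7; removing 1 - 8 disconnects 1 from 8 — these are bridges.
In total 5 edges are bridges.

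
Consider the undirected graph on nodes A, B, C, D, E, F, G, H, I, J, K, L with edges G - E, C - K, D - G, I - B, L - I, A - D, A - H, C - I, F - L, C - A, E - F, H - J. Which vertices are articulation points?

A, C, H, I

Removing A increases the component count from 1 to 2, so A is a cut vertex.
Removing C increases the component count from 1 to 2, so C is a cut vertex.
Removing H increases the component count from 1 to 2, so H is a cut vertex.
Likewise I is a cut vertex.
By contrast removing E leaves 1 component; it is not a cut vertex. No other vertex is a cut vertex either.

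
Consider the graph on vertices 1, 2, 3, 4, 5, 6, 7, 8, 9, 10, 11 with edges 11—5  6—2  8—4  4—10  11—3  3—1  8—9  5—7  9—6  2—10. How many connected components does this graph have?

2

Starting from 1 we can reach 1, 3, 5, 7, 11. That is one component of size 5.
Starting from 2 we can reach 2, 4, 6, 8, 9, 10. That is one component of size 6.
Total: 2 components.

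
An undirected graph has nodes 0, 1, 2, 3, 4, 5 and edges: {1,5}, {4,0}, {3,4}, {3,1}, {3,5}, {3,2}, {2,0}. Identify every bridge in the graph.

The edges on the cycle 3-1-5-3 are not bridges since each lies on that cycle.
Every edge lies on some cycle, so there are no bridges.

none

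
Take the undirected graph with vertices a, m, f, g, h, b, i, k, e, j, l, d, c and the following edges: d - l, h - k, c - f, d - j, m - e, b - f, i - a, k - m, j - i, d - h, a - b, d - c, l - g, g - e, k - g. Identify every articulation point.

d

Removing d increases the component count from 1 to 2, so d is a cut vertex.
By contrast removing h leaves 1 component; it is not a cut vertex. No other vertex is a cut vertex either.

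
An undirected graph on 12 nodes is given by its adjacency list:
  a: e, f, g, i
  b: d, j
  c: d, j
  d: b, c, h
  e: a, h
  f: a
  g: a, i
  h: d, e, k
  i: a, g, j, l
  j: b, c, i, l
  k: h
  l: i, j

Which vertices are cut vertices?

Removing a increases the component count from 1 to 2, so a is a cut vertex.
Removing h increases the component count from 1 to 2, so h is a cut vertex.
By contrast removing f leaves 1 component; it is not a cut vertex. No other vertex is a cut vertex either.

a, h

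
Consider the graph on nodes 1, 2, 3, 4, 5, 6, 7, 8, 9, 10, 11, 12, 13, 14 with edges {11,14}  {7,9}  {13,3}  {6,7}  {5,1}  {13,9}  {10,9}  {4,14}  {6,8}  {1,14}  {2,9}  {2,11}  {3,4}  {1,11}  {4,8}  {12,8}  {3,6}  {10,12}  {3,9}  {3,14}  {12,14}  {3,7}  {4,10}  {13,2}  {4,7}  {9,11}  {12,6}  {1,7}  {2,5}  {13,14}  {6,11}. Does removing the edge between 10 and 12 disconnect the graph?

After removing 10-12, the path 10-4-14-12 still connects them, so the edge is not a bridge.

No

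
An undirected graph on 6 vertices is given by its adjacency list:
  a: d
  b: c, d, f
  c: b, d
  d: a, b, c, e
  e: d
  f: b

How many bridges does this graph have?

The edges on the cycle d-c-b-d are not bridges since each lies on that cycle.
But removing b-f disconnects b from f; removing d-e disconnects d from e; removing d-a disconnects d from a — these are bridges.
That makes 3 bridges.

3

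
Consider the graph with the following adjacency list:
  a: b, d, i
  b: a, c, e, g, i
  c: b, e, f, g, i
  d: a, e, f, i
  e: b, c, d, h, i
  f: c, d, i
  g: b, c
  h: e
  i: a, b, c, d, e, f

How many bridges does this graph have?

1

The edges on the cycle c-g-b-e-c are not bridges since each lies on that cycle.
But removing h-e disconnects h from e — this is a bridge.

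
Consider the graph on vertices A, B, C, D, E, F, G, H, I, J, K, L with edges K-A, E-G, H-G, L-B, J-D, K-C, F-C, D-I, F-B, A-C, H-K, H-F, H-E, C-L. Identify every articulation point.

D, H

Removing D increases the component count from 2 to 3, so D is a cut vertex.
Removing H increases the component count from 2 to 3, so H is a cut vertex.
By contrast removing K leaves 2 components; it is not a cut vertex. No other vertex is a cut vertex either.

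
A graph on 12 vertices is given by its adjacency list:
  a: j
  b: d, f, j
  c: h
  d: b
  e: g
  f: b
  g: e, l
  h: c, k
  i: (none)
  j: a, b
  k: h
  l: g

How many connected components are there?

4

i is isolated — a component by itself.
Starting from e we can reach e, g, l. That is one component of size 3.
Starting from c we can reach c, h, k. That is one component of size 3.
Starting from a we can reach a, b, d, f, j. That is one component of size 5.
Total: 4 components.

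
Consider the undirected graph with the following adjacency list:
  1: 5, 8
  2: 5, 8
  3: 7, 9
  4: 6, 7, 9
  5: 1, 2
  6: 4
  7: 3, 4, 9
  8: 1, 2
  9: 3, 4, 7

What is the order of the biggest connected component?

Starting from 1 we can reach 1, 2, 5, 8. That is one component of size 4.
Starting from 3 we can reach 3, 4, 6, 7, 9. That is one component of size 5.
The largest has 5 vertices.

5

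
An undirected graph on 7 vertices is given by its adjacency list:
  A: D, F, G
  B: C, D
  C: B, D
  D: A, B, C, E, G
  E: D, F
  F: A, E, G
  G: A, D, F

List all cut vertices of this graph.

D

Removing D increases the component count from 1 to 2, so D is a cut vertex.
By contrast removing G leaves 1 component; it is not a cut vertex. No other vertex is a cut vertex either.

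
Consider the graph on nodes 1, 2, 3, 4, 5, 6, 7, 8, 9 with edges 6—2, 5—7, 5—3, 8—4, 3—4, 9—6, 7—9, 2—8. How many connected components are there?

1 is isolated — a component by itself.
Starting from 2 we can reach 2, 3, 4, 5, 6, 7, 8, 9. That is one component of size 8.
Total: 2 components.

2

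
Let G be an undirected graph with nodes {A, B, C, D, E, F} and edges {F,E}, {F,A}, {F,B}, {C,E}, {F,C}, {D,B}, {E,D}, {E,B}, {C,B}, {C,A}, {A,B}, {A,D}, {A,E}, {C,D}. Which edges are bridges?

none

The edges on the cycle F-C-A-F are not bridges since each lies on that cycle.
Every edge lies on some cycle, so there are no bridges.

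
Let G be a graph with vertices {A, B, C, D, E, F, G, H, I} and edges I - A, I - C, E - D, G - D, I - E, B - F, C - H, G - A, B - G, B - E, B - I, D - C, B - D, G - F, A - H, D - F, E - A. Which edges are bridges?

The edges on the cycle B-I-E-D-F-B are not bridges since each lies on that cycle.
Every edge lies on some cycle, so there are no bridges.

none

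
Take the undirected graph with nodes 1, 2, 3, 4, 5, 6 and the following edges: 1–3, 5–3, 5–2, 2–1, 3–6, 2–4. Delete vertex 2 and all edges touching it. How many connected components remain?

2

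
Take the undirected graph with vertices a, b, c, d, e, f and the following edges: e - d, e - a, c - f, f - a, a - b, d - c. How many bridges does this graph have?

The edges on the cycle e-d-c-f-a-e are not bridges since each lies on that cycle.
But removing a - b disconnects a from b — this is a bridge.

1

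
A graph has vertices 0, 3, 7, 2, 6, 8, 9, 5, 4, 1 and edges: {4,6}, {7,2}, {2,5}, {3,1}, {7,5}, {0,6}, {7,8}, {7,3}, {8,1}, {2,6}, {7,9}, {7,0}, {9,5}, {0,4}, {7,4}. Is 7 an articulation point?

Yes

Deleting 7 raises the number of components from 1 to 2, so 7 is a cut vertex.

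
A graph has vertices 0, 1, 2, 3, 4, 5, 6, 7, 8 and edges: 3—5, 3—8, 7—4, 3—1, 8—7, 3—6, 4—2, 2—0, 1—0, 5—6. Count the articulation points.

Removing 3 increases the component count from 1 to 2, so 3 is a cut vertex.
By contrast removing 5 leaves 1 component; it is not a cut vertex. No other vertex is a cut vertex either.

1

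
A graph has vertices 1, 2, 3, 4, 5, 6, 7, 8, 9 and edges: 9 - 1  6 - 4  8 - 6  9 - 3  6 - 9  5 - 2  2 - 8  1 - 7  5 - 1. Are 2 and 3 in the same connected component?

Yes

From 2 we can reach 1, 2, 3, 4, 5, 6, 7, 8, 9, which includes 3.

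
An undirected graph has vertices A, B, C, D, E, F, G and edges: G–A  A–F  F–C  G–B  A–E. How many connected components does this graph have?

2

D is isolated — a component by itself.
Starting from A we can reach A, B, C, E, F, G. That is one component of size 6.
Total: 2 components.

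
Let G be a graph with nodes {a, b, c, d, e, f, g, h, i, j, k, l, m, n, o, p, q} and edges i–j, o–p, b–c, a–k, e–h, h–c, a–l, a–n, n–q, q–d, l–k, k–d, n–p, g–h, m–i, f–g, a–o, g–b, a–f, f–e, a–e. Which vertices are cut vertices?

a, i

Removing a increases the component count from 2 to 3, so a is a cut vertex.
Removing i increases the component count from 2 to 3, so i is a cut vertex.
By contrast removing m leaves 2 components; it is not a cut vertex. No other vertex is a cut vertex either.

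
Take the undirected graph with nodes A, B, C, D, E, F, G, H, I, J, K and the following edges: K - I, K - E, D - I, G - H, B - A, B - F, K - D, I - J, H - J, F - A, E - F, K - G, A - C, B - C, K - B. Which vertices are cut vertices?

Removing K increases the component count from 1 to 2, so K is a cut vertex.
By contrast removing A leaves 1 component; it is not a cut vertex. No other vertex is a cut vertex either.

K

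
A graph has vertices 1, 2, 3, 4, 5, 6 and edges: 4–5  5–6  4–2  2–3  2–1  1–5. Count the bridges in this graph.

2

The edges on the cycle 4-2-1-5-4 are not bridges since each lies on that cycle.
But removing 2–3 disconnects 2 from 3; removing 5–6 disconnects 5 from 6 — these are bridges.
That makes 2 bridges.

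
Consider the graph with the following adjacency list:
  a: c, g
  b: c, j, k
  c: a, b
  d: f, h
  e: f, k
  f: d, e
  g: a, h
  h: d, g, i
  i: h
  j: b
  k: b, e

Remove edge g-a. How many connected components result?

g and a are still connected via g-h-d-f-e-k-b-c-a, so the component count stays at 1.

1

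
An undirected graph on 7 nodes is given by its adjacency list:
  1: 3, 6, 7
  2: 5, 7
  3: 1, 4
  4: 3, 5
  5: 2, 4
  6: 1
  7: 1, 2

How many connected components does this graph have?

1

Starting from 1 we can reach 1, 2, 3, 4, 5, 6, 7. That is one component of size 7.
Total: 1 component.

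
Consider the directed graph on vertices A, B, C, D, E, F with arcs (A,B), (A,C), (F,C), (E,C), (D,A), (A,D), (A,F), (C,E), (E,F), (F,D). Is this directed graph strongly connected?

There is no directed path from B to C, so the graph is not strongly connected.

No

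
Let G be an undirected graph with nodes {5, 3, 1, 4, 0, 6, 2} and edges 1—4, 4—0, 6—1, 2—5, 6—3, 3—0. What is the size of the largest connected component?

Starting from 2 we can reach 2, 5. That is one component of size 2.
Starting from 0 we can reach 0, 1, 3, 4, 6. That is one component of size 5.
The largest has 5 vertices.

5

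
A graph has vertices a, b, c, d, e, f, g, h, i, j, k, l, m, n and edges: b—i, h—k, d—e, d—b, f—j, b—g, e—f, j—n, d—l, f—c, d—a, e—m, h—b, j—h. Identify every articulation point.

Removing b increases the component count from 1 to 3, so b is a cut vertex.
Removing d increases the component count from 1 to 3, so d is a cut vertex.
Removing e increases the component count from 1 to 2, so e is a cut vertex.
Likewise f, h, j are cut vertices.
By contrast removing k leaves 1 component; it is not a cut vertex. No other vertex is a cut vertex either.

b, d, e, f, h, j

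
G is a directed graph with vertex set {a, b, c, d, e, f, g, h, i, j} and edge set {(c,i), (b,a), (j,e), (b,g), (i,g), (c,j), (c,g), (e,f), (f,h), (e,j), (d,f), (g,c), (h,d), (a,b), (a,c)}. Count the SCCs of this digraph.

{c, g, i} are all mutually reachable — one SCC of size 3.
{d, f, h} are all mutually reachable — one SCC of size 3.
{a, b} are all mutually reachable — one SCC of size 2.
{e, j} are all mutually reachable — one SCC of size 2.
That gives 4 strongly connected components.

4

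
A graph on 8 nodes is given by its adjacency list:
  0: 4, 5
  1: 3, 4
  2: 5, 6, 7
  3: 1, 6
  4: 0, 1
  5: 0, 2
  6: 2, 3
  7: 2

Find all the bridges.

2-7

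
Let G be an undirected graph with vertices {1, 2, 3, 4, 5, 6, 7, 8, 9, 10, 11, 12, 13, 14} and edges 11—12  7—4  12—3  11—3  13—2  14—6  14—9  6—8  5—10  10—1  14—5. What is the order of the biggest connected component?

Starting from 2 we can reach 2, 13. That is one component of size 2.
Starting from 4 we can reach 4, 7. That is one component of size 2.
Starting from 3 we can reach 3, 11, 12. That is one component of size 3.
Starting from 1 we can reach 1, 5, 6, 8, 9, 10, 14. That is one component of size 7.
The largest has 7 vertices.

7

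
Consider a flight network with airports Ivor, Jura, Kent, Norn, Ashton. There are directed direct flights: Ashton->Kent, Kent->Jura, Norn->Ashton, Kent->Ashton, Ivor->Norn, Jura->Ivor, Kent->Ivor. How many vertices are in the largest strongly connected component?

5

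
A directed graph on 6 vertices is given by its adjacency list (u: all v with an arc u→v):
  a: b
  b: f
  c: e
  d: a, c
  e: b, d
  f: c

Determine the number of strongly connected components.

1

{a, b, c, d, e, f} are all mutually reachable — one SCC of size 6.
That gives 1 strongly connected component.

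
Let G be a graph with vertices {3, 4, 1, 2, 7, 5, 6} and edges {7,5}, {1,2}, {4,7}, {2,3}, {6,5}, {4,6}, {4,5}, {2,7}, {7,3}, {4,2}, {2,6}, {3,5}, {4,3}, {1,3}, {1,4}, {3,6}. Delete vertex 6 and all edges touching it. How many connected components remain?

1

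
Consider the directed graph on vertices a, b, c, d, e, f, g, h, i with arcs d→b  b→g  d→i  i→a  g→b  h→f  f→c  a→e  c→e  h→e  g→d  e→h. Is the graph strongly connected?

No

There is no directed path from e to d, so the graph is not strongly connected.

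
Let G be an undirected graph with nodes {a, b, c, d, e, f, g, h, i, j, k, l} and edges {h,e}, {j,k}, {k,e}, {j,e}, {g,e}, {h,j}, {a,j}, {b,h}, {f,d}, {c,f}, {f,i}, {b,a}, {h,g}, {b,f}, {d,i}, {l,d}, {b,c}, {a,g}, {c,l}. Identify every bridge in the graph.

The edges on the cycle j-k-e-j are not bridges since each lies on that cycle.
Every edge lies on some cycle, so there are no bridges.

none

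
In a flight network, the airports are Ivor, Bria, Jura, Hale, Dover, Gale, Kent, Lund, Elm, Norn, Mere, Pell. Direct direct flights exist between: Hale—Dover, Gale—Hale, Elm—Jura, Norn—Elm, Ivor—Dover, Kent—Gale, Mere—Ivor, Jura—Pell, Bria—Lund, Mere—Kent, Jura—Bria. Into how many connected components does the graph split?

Starting from Elm we can reach Elm, Bria, Jura, Lund, Norn, Pell. That is one component of size 6.
Starting from Gale we can reach Gale, Hale, Ivor, Kent, Mere, Dover. That is one component of size 6.
Total: 2 components.

2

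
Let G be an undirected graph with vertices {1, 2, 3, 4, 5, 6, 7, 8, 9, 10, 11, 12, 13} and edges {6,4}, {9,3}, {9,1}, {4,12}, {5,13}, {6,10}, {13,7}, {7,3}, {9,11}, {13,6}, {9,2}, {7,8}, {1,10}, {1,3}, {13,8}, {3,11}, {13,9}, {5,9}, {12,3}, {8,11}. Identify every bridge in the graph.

The edges on the cycle 5-13-6-4-12-3-1-9-5 are not bridges since each lies on that cycle.
But removing 9—2 disconnects 9 from 2 — this is a bridge.

2-9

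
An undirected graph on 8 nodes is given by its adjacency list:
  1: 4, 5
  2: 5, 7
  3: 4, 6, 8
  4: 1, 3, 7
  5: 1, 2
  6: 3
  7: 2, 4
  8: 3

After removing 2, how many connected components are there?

With 2 gone, the remaining components are: {1, 3, 4, 5, 6, 7, 8}.
That is 1 component.

1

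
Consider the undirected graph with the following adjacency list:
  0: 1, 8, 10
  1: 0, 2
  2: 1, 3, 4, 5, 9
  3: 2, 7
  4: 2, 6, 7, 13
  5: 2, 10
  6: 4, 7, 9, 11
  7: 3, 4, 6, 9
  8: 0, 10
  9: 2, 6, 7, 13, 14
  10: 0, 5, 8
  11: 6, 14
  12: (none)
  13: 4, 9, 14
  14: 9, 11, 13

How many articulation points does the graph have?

Removing 2 increases the component count from 2 to 3, so 2 is a cut vertex.
By contrast removing 9 leaves 2 components; it is not a cut vertex. No other vertex is a cut vertex either.

1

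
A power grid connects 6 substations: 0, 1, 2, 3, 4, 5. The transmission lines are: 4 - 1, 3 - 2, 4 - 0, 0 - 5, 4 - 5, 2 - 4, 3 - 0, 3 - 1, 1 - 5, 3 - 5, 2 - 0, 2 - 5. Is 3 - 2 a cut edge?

After removing 3 - 2, the path 3-0-2 still connects them, so the edge is not a bridge.

No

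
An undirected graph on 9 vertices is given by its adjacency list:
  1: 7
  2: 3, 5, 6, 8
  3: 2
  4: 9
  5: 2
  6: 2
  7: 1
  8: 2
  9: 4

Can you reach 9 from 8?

No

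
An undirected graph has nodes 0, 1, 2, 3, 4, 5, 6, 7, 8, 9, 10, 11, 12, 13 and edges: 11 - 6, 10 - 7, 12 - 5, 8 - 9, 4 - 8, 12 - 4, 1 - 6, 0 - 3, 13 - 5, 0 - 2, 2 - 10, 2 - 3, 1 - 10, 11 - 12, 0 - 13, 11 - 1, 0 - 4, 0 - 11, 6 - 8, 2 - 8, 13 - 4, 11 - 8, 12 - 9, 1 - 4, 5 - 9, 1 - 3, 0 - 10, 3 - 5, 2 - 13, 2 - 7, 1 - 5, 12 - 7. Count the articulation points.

0

Removing 11, for instance, still leaves 1 component. No single vertex removal increases the component count — the graph has no articulation points.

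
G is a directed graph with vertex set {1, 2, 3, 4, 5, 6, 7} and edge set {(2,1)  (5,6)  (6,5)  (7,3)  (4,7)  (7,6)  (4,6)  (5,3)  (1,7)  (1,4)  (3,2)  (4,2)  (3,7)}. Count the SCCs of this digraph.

{1, 2, 3, 4, 5, 6, 7} are all mutually reachable — one SCC of size 7.
That gives 1 strongly connected component.

1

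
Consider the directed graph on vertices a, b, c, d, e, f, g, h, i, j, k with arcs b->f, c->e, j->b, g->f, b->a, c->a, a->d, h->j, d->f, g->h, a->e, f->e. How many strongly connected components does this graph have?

11

{e} is an SCC by itself.
{c} is an SCC by itself.
{g} is an SCC by itself.
{h} is an SCC by itself.
{j} is an SCC by itself.
(and 6 more singleton SCCs)
That gives 11 strongly connected components.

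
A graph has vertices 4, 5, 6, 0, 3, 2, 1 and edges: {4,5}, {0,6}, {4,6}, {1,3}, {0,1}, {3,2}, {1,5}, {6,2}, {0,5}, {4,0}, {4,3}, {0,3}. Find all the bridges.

none

The edges on the cycle 4-0-6-4 are not bridges since each lies on that cycle.
Every edge lies on some cycle, so there are no bridges.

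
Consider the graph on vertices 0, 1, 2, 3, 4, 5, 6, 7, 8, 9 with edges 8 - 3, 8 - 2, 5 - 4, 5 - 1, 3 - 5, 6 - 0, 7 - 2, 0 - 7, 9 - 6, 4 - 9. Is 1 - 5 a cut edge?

Yes

Removing 1 - 5 leaves no path between 1 and 5: the component count goes from 1 to 2. So it is a bridge.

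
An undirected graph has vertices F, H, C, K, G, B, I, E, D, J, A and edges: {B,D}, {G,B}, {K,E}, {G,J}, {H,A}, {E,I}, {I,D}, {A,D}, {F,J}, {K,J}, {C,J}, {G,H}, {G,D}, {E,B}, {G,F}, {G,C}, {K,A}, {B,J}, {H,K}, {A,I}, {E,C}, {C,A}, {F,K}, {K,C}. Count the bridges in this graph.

0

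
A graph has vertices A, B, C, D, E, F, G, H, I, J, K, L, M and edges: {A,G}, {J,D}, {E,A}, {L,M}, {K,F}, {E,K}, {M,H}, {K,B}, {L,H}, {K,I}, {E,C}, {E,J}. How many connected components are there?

2

Starting from H we can reach H, L, M. That is one component of size 3.
Starting from A we can reach A, B, C, D, E, F, G, I, J, K. That is one component of size 10.
Total: 2 components.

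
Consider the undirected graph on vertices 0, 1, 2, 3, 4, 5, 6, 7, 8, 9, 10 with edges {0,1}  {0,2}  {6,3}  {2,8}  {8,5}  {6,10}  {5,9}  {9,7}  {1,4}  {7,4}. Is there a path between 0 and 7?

From 0 we can reach 0, 1, 2, 4, 5, 7, 8, 9, which includes 7.

Yes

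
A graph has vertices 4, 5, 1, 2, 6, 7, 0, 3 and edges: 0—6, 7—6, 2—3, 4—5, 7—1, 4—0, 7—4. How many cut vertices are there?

2

Removing 4 increases the component count from 2 to 3, so 4 is a cut vertex.
Removing 7 increases the component count from 2 to 3, so 7 is a cut vertex.
By contrast removing 3 leaves 2 components; it is not a cut vertex. No other vertex is a cut vertex either.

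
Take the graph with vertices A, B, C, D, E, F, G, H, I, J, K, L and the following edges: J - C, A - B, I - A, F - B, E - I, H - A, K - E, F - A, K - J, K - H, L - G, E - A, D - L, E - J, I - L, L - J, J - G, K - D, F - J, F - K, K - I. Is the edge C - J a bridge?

Yes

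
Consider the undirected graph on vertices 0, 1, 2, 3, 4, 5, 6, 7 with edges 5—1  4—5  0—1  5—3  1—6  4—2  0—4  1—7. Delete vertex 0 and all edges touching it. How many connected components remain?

1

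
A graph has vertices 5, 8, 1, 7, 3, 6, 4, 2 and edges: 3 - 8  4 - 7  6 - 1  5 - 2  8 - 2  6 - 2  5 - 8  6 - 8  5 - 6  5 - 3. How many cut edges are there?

The edges on the cycle 5-3-8-5 are not bridges since each lies on that cycle.
But removing 4 - 7 disconnects 4 from 7; removing 6 - 1 disconnects 6 from 1 — these are bridges.
That makes 2 bridges.

2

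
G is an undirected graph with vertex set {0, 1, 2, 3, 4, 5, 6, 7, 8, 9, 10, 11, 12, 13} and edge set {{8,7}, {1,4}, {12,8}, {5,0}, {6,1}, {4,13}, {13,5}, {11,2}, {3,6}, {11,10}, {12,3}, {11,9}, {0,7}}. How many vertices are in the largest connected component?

Starting from 2 we can reach 2, 9, 10, 11. That is one component of size 4.
Starting from 0 we can reach 0, 1, 3, 4, 5, 6, 7, 8, 12, 13. That is one component of size 10.
The largest has 10 vertices.

10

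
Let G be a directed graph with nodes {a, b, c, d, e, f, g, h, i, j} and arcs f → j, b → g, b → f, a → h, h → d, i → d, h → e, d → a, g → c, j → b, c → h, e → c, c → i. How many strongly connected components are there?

{a, c, d, e, h, i} are all mutually reachable — one SCC of size 6.
{b, f, j} are all mutually reachable — one SCC of size 3.
{g} is an SCC by itself.
That gives 3 strongly connected components.

3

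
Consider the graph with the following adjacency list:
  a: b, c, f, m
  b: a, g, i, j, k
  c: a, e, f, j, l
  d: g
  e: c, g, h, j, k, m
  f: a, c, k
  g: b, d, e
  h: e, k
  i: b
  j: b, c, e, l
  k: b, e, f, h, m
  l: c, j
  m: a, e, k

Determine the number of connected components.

1

Starting from a we can reach a, b, c, d, e, f, g, h, i, j, k, l, m. That is one component of size 13.
Total: 1 component.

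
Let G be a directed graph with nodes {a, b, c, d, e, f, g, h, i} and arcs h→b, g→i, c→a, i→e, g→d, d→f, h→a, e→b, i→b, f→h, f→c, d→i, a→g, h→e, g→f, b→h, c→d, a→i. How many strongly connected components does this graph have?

{a, b, c, d, e, f, g, h, i} are all mutually reachable — one SCC of size 9.
That gives 1 strongly connected component.

1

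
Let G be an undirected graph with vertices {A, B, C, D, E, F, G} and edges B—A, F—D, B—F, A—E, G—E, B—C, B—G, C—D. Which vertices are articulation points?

B

Removing B increases the component count from 1 to 2, so B is a cut vertex.
By contrast removing G leaves 1 component; it is not a cut vertex. No other vertex is a cut vertex either.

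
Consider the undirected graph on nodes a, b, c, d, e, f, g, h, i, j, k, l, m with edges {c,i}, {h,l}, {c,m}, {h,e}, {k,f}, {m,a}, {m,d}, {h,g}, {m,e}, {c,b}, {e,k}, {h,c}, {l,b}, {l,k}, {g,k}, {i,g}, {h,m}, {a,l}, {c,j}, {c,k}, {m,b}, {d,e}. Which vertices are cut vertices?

Removing c increases the component count from 1 to 2, so c is a cut vertex.
Removing k increases the component count from 1 to 2, so k is a cut vertex.
By contrast removing e leaves 1 component; it is not a cut vertex. No other vertex is a cut vertex either.

c, k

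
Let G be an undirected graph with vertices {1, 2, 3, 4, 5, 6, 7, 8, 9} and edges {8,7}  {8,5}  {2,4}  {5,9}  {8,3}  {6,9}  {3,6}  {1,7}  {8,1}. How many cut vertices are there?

Removing 8 increases the component count from 2 to 3, so 8 is a cut vertex.
By contrast removing 2 leaves 2 components; it is not a cut vertex. No other vertex is a cut vertex either.

1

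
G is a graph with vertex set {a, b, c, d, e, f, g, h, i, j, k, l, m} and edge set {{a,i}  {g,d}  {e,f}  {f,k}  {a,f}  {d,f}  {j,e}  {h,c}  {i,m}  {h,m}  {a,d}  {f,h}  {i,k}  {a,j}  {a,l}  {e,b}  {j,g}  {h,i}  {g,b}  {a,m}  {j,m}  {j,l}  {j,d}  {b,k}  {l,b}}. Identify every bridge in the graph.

c-h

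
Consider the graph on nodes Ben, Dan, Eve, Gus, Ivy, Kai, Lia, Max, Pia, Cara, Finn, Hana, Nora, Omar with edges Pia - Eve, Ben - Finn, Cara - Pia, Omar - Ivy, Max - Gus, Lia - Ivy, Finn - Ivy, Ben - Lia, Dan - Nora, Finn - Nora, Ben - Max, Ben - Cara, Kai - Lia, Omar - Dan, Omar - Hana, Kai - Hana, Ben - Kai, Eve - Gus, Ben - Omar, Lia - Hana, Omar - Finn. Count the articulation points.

Removing Ben increases the component count from 1 to 2, so Ben is a cut vertex.
By contrast removing Pia leaves 1 component; it is not a cut vertex. No other vertex is a cut vertex either.

1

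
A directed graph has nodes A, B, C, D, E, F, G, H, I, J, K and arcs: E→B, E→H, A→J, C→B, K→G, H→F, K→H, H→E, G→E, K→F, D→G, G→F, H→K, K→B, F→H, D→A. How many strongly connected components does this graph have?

7

{E, F, G, H, K} are all mutually reachable — one SCC of size 5.
{C} is an SCC by itself.
{J} is an SCC by itself.
{I} is an SCC by itself.
{A} is an SCC by itself.
(and 2 more singleton SCCs)
That gives 7 strongly connected components.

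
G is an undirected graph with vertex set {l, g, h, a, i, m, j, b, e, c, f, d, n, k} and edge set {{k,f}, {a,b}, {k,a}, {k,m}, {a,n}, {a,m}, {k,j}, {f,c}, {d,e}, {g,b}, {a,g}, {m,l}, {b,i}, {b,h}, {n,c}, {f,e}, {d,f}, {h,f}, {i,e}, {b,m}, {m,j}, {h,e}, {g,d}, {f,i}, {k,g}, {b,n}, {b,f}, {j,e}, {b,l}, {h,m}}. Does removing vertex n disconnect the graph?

Deleting n leaves 1 component (was 1) (its neighbors a, b, c remain connected to each other), so n is not a cut vertex.

No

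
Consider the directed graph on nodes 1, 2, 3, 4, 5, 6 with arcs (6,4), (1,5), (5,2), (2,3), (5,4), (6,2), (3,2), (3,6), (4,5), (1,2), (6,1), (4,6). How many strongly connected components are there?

1

{1, 2, 3, 4, 5, 6} are all mutually reachable — one SCC of size 6.
That gives 1 strongly connected component.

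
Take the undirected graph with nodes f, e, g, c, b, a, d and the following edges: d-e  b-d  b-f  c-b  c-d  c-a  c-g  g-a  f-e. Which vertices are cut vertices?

c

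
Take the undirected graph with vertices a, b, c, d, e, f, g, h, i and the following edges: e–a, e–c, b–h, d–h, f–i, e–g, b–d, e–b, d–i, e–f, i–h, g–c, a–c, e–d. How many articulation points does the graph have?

1

Removing e increases the component count from 1 to 2, so e is a cut vertex.
By contrast removing d leaves 1 component; it is not a cut vertex. No other vertex is a cut vertex either.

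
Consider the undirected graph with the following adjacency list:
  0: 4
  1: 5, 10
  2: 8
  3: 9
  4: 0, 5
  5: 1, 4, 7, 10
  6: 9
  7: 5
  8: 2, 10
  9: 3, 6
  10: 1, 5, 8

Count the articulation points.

5

Removing 4 increases the component count from 2 to 3, so 4 is a cut vertex.
Removing 5 increases the component count from 2 to 4, so 5 is a cut vertex.
Removing 8 increases the component count from 2 to 3, so 8 is a cut vertex.
Likewise 9, 10 are cut vertices.
By contrast removing 2 leaves 2 components; it is not a cut vertex. No other vertex is a cut vertex either.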